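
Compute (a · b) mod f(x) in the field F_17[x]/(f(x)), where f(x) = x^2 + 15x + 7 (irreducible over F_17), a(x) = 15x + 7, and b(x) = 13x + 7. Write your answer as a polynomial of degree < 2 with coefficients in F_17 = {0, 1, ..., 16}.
a · b ≡ 8x + 10 (mod f(x))

Multiply in F_17[x]: a(x)·b(x) = (15x + 7)·(13x + 7) = 8x^2 + 9x + 15. This has degree ≥ 2, so divide by f(x) over F_17: 8x^2 + 9x + 15 = (8)·(x^2 + 15x + 7) + (8x + 10). Hence a·b ≡ 8x + 10 (mod f). (F_17[x]/(f) is a field with 17^2 = 289 elements since f is irreducible of degree 2.)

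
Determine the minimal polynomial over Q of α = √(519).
m_α(x) = x^2 - 519

α satisfies α^2 - 519 = 0, so x^2 - 519 annihilates α. Since d = 519 is squarefree and ≠ 1, it is not a perfect square in Q, so x^2 - 519 has no rational root and is therefore irreducible over Q (a degree-2 polynomial over a field is irreducible iff it has no root). Hence m_α(x) = x^2 - 519.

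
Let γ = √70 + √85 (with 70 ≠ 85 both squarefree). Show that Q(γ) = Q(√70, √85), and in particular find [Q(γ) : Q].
[Q(γ) : Q] = 4 (equivalently, Q(γ) = Q(√70, √85))

Obviously Q(γ) ⊆ Q(√70, √85), and [Q(√70, √85):Q] = 4 (since 70, 85 are distinct squarefree integers > 1 with 5950 not a perfect square). To show equality we compute the minimal polynomial of γ. From γ = √70 + √85: γ^2 = 70 + 2√(5950) + 85 = 155 + 2√(5950), so γ^2 - 155 = 2√(5950); squaring, (γ^2 - 155)^2 = 4·5950, i.e. γ^4 - 310γ^2 + 24025 - 23800 = 0, i.e. γ^4 - 310γ^2 + 225 = 0. So γ is a root of x^4 - 310x^2 + 225. This polynomial is irreducible over Q: it has no rational root (each ±√70 ± √85 is irrational), and any factorization into two quadratics over Q would force √(5950) ∈ Q (pairing opposite roots) or √70, √85 ∈ Q (other pairings), all impossible. Hence [Q(γ):Q] = 4 = [Q(√70, √85):Q], so Q(γ) = Q(√70, √85).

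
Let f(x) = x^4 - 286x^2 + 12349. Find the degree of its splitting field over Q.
[K : Q] = 4

Solving the quadratic in x^2: x^2 = (286 ± √(286^2 - 4·12349))/2 = (286 ± √32400)/2 = (286 ± 180)/2, giving x^2 = 233 or x^2 = 53. So f(x) = (x^2 - 233)(x^2 - 53) and the roots of f are ±√233, ±√53. Hence the splitting field is K = Q(√233, √53). Since 233 and 53 are distinct squarefree integers > 1, their product 12349 is not a perfect square, so √53 ∉ Q(√233). By the tower law [K:Q] = [Q(√233,√53):Q(√233)] · [Q(√233):Q] = 2 · 2 = 4.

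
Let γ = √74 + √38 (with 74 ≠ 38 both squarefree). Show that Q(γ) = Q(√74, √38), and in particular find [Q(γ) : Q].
[Q(γ) : Q] = 4 (equivalently, Q(γ) = Q(√74, √38))

Obviously Q(γ) ⊆ Q(√74, √38), and [Q(√74, √38):Q] = 4 (since 74, 38 are distinct squarefree integers > 1 with 2812 not a perfect square). To show equality we compute the minimal polynomial of γ. From γ = √74 + √38: γ^2 = 74 + 2√(2812) + 38 = 112 + 2√(2812), so γ^2 - 112 = 2√(2812); squaring, (γ^2 - 112)^2 = 4·2812, i.e. γ^4 - 224γ^2 + 12544 - 11248 = 0, i.e. γ^4 - 224γ^2 + 1296 = 0. So γ is a root of x^4 - 224x^2 + 1296. This polynomial is irreducible over Q: it has no rational root (each ±√74 ± √38 is irrational), and any factorization into two quadratics over Q would force √(2812) ∈ Q (pairing opposite roots) or √74, √38 ∈ Q (other pairings), all impossible. Hence [Q(γ):Q] = 4 = [Q(√74, √38):Q], so Q(γ) = Q(√74, √38).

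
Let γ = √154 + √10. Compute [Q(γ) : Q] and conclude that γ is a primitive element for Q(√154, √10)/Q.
[Q(γ) : Q] = 4 (equivalently, Q(γ) = Q(√154, √10))

Obviously Q(γ) ⊆ Q(√154, √10), and [Q(√154, √10):Q] = 4 (since 154, 10 are distinct squarefree integers > 1 with 1540 not a perfect square). To show equality we compute the minimal polynomial of γ. From γ = √154 + √10: γ^2 = 154 + 2√(1540) + 10 = 164 + 2√(1540), so γ^2 - 164 = 2√(1540); squaring, (γ^2 - 164)^2 = 4·1540, i.e. γ^4 - 328γ^2 + 26896 - 6160 = 0, i.e. γ^4 - 328γ^2 + 20736 = 0. So γ is a root of x^4 - 328x^2 + 20736. This polynomial is irreducible over Q: it has no rational root (each ±√154 ± √10 is irrational), and any factorization into two quadratics over Q would force √(1540) ∈ Q (pairing opposite roots) or √154, √10 ∈ Q (other pairings), all impossible. Hence [Q(γ):Q] = 4 = [Q(√154, √10):Q], so Q(γ) = Q(√154, √10).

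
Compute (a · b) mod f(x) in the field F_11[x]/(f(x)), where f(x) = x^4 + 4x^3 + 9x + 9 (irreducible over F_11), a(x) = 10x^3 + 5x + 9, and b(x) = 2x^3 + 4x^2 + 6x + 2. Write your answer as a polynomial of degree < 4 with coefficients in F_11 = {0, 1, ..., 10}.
a · b ≡ 3x^3 + 4x^2 + 4x + 5 (mod f(x))

Multiply in F_11[x]: a(x)·b(x) = (10x^3 + 5x + 9)·(2x^3 + 4x^2 + 6x + 2) = 9x^6 + 7x^5 + 4x^4 + 3x^3 + 9x + 7. This has degree ≥ 4, so divide by f(x) over F_11: 9x^6 + 7x^5 + 4x^4 + 3x^3 + 9x + 7 = (9x^2 + 4x + 10)·(x^4 + 4x^3 + 9x + 9) + (3x^3 + 4x^2 + 4x + 5). Hence a·b ≡ 3x^3 + 4x^2 + 4x + 5 (mod f). (F_11[x]/(f) is a field with 11^4 = 14641 elements since f is irreducible of degree 4.)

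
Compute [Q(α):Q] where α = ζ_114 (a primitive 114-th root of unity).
[Q(α):Q] = 36

The minimal polynomial of ζ_114 over Q is the 114-th cyclotomic polynomial Φ_114(x), which is irreducible over Q and has degree φ(114) = 36. Hence [Q(α):Q] = φ(114) = 36.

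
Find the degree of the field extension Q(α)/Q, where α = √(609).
[Q(α):Q] = 2

[Q(α):Q] equals the degree of the minimal polynomial of α. Here α^2 = 609 and x^2 - 609 is irreducible (d = 609 is squarefree, ≠ 1, hence not a square), so deg(m_α) = 2. Thus [Q(α):Q] = 2.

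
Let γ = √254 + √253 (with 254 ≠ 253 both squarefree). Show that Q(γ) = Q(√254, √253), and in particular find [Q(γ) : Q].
[Q(γ) : Q] = 4 (equivalently, Q(γ) = Q(√254, √253))

Obviously Q(γ) ⊆ Q(√254, √253), and [Q(√254, √253):Q] = 4 (since 254, 253 are distinct squarefree integers > 1 with 64262 not a perfect square). To show equality we compute the minimal polynomial of γ. From γ = √254 + √253: γ^2 = 254 + 2√(64262) + 253 = 507 + 2√(64262), so γ^2 - 507 = 2√(64262); squaring, (γ^2 - 507)^2 = 4·64262, i.e. γ^4 - 1014γ^2 + 257049 - 257048 = 0, i.e. γ^4 - 1014γ^2 + 1 = 0. So γ is a root of x^4 - 1014x^2 + 1. This polynomial is irreducible over Q: it has no rational root (each ±√254 ± √253 is irrational), and any factorization into two quadratics over Q would force √(64262) ∈ Q (pairing opposite roots) or √254, √253 ∈ Q (other pairings), all impossible. Hence [Q(γ):Q] = 4 = [Q(√254, √253):Q], so Q(γ) = Q(√254, √253).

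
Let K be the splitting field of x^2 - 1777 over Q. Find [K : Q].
[K : Q] = 2

f(x) = x^2 - 1777 factors as (x - √1777)(x + √1777). The splitting field is K = Q(√1777). Since 1777 is squarefree and > 1, it is not a perfect square, so x^2 - 1777 is irreducible over Q and [Q(√1777) : Q] = 2. Hence [K : Q] = 2.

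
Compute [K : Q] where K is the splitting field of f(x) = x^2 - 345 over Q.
[K : Q] = 2

f(x) = x^2 - 345 factors as (x - √345)(x + √345). The splitting field is K = Q(√345). Since 345 is squarefree and > 1, it is not a perfect square, so x^2 - 345 is irreducible over Q and [Q(√345) : Q] = 2. Hence [K : Q] = 2.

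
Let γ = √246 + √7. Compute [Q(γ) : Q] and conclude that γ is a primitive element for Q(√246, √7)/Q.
[Q(γ) : Q] = 4 (equivalently, Q(γ) = Q(√246, √7))

Obviously Q(γ) ⊆ Q(√246, √7), and [Q(√246, √7):Q] = 4 (since 246, 7 are distinct squarefree integers > 1 with 1722 not a perfect square). To show equality we compute the minimal polynomial of γ. From γ = √246 + √7: γ^2 = 246 + 2√(1722) + 7 = 253 + 2√(1722), so γ^2 - 253 = 2√(1722); squaring, (γ^2 - 253)^2 = 4·1722, i.e. γ^4 - 506γ^2 + 64009 - 6888 = 0, i.e. γ^4 - 506γ^2 + 57121 = 0. So γ is a root of x^4 - 506x^2 + 57121. This polynomial is irreducible over Q: it has no rational root (each ±√246 ± √7 is irrational), and any factorization into two quadratics over Q would force √(1722) ∈ Q (pairing opposite roots) or √246, √7 ∈ Q (other pairings), all impossible. Hence [Q(γ):Q] = 4 = [Q(√246, √7):Q], so Q(γ) = Q(√246, √7).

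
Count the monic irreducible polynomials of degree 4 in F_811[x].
There are 108149064030 monic irreducible polynomials of degree 4 over F_811

Each element of F_{811^4} that lies in no proper subfield is a root of exactly one monic irreducible of degree 4 over F_811, and each such polynomial has 4 distinct roots in F_{811^4}. By Möbius inversion the count is N_811(4) = (1/4) Σ_{d|4} μ(4/d) · 811^d = (1/4)(μ(4)·811^1 + μ(2)·811^2 + μ(1)·811^4) = 432596256120/4 = 108149064030.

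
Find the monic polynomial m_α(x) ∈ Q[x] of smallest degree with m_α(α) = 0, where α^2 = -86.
m_α(x) = x^2 + 86

α satisfies α^2 + 86 = 0, so x^2 + 86 annihilates α. Since d = -86 is squarefree and ≠ 1, it is not a perfect square in Q, so x^2 + 86 has no rational root and is therefore irreducible over Q (a degree-2 polynomial over a field is irreducible iff it has no root). Hence m_α(x) = x^2 + 86.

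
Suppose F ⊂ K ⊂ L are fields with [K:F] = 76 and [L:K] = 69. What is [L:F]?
[L:F] = 5244

The tower law says that for any tower of field extensions F ⊂ K ⊂ L with finite degrees, [L:F] = [L:K] · [K:F]. Here this gives [L:F] = 69 · 76 = 5244.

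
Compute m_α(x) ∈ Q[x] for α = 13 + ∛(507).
m_α(x) = x^3 - 39x^2 + 507x - 2704

Set β = α - 13 = ∛(507), so β^3 = 507. Then (α - 13)^3 - 507 = 0, i.e. α is a root of g(x) = (x - 13)^3 - 507 = x^3 - 39x^2 + 507x - 2704. Since g(x) = h(x - 13) where h(x) = x^3 - 507, and h is irreducible over Q (because 507 is not a perfect cube, so h has no rational root, and a monic cubic with no rational root is irreducible), g is also irreducible (irreducibility is preserved under the substitution x → x - 13). Hence m_α(x) = x^3 - 39x^2 + 507x - 2704.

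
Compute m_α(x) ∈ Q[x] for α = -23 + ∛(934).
m_α(x) = x^3 + 69x^2 + 1587x + 11233

Set β = α + 23 = ∛(934), so β^3 = 934. Then (α + 23)^3 - 934 = 0, i.e. α is a root of g(x) = (x + 23)^3 - 934 = x^3 + 69x^2 + 1587x + 11233. Since g(x) = h(x + 23) where h(x) = x^3 - 934, and h is irreducible over Q (because 934 is not a perfect cube, so h has no rational root, and a monic cubic with no rational root is irreducible), g is also irreducible (irreducibility is preserved under the substitution x → x + 23). Hence m_α(x) = x^3 + 69x^2 + 1587x + 11233.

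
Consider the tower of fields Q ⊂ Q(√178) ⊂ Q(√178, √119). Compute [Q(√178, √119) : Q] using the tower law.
[Q(√178, √119) : Q] = 4

[Q(√178):Q] = 2 (min poly x^2 - 178, irreducible since 178 is squarefree > 1). For the top step, suppose √119 ∈ Q(√178), say √119 = c + d√178 with c, d ∈ Q. Squaring: 119 = c^2 + 178d^2 + 2cd√178. Since √178 ∉ Q this forces 2cd = 0. If d = 0 then √119 = c ∈ Q, contradicting 119 squarefree > 1. If c = 0 then 119 = 178d^2, so 178·119 = (178d)^2 is a perfect square in Q — but 178·119 = 21182 is not a perfect square (since 178 and 119 are distinct squarefree integers). Contradiction. Hence √119 ∉ Q(√178), so x^2 - 119 stays irreducible over Q(√178) and [Q(√178, √119) : Q(√178)] = 2. By the tower law, [Q(√178, √119) : Q] = 2 · 2 = 4.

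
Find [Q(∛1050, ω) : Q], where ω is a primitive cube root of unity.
[Q(∛1050, ω) : Q] = 6

[Q(∛1050):Q] = 3 (min poly x^3 - 1050, irreducible since 1050 is not a perfect cube). [Q(ω):Q] = 2 (min poly x^2 + x + 1). Since Q(∛1050) ⊂ R and ω ∉ R, we have ω ∉ Q(∛1050), so x^2 + x + 1 remains irreducible over Q(∛1050) and [Q(∛1050, ω) : Q(∛1050)] = 2. By the tower law, [Q(∛1050, ω) : Q] = 3 · 2 = 6. (In fact Q(∛1050, ω) is the splitting field of x^3 - 1050 over Q.)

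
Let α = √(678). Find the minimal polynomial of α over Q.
m_α(x) = x^2 - 678

α satisfies α^2 - 678 = 0, so x^2 - 678 annihilates α. Since d = 678 is squarefree and ≠ 1, it is not a perfect square in Q, so x^2 - 678 has no rational root and is therefore irreducible over Q (a degree-2 polynomial over a field is irreducible iff it has no root). Hence m_α(x) = x^2 - 678.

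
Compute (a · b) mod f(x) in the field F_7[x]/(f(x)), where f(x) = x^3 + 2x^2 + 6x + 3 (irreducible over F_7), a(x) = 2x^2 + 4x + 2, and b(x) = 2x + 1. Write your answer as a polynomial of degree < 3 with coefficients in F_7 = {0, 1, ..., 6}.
a · b ≡ 2x^2 + 5x + 4 (mod f(x))

Multiply in F_7[x]: a(x)·b(x) = (2x^2 + 4x + 2)·(2x + 1) = 4x^3 + 3x^2 + x + 2. This has degree ≥ 3, so divide by f(x) over F_7: 4x^3 + 3x^2 + x + 2 = (4)·(x^3 + 2x^2 + 6x + 3) + (2x^2 + 5x + 4). Hence a·b ≡ 2x^2 + 5x + 4 (mod f). (F_7[x]/(f) is a field with 7^3 = 343 elements since f is irreducible of degree 3.)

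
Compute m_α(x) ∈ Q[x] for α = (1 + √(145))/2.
m_α(x) = x^2 - x - 36

From 2α - 1 = √(145), squaring gives (2α - 1)^2 = 145, i.e. 4α^2 - 4α + 1 = 145, so α^2 - α + (1 - 145)/4 = 0. Since 145 ≡ 1 (mod 4), (1 - 145)/4 = -36 ∈ Z. The polynomial x^2 - x - 36 has discriminant 1 - 4·(-36) = 145, which is not a perfect square in Q (d = 145 is squarefree and ≠ 1), so x^2 - x - 36 is irreducible over Q. It is the minimal polynomial of α.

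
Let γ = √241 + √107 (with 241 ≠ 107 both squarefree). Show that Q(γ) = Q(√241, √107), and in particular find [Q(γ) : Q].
[Q(γ) : Q] = 4 (equivalently, Q(γ) = Q(√241, √107))

Obviously Q(γ) ⊆ Q(√241, √107), and [Q(√241, √107):Q] = 4 (since 241, 107 are distinct squarefree integers > 1 with 25787 not a perfect square). To show equality we compute the minimal polynomial of γ. From γ = √241 + √107: γ^2 = 241 + 2√(25787) + 107 = 348 + 2√(25787), so γ^2 - 348 = 2√(25787); squaring, (γ^2 - 348)^2 = 4·25787, i.e. γ^4 - 696γ^2 + 121104 - 103148 = 0, i.e. γ^4 - 696γ^2 + 17956 = 0. So γ is a root of x^4 - 696x^2 + 17956. This polynomial is irreducible over Q: it has no rational root (each ±√241 ± √107 is irrational), and any factorization into two quadratics over Q would force √(25787) ∈ Q (pairing opposite roots) or √241, √107 ∈ Q (other pairings), all impossible. Hence [Q(γ):Q] = 4 = [Q(√241, √107):Q], so Q(γ) = Q(√241, √107).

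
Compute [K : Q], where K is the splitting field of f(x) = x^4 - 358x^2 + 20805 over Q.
[K : Q] = 4

Solving the quadratic in x^2: x^2 = (358 ± √(358^2 - 4·20805))/2 = (358 ± √44944)/2 = (358 ± 212)/2, giving x^2 = 285 or x^2 = 73. So f(x) = (x^2 - 285)(x^2 - 73) and the roots of f are ±√285, ±√73. Hence the splitting field is K = Q(√285, √73). Since 285 and 73 are distinct squarefree integers > 1, their product 20805 is not a perfect square, so √73 ∉ Q(√285). By the tower law [K:Q] = [Q(√285,√73):Q(√285)] · [Q(√285):Q] = 2 · 2 = 4.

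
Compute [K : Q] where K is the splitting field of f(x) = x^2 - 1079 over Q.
[K : Q] = 2

f(x) = x^2 - 1079 factors as (x - √1079)(x + √1079). The splitting field is K = Q(√1079). Since 1079 is squarefree and > 1, it is not a perfect square, so x^2 - 1079 is irreducible over Q and [Q(√1079) : Q] = 2. Hence [K : Q] = 2.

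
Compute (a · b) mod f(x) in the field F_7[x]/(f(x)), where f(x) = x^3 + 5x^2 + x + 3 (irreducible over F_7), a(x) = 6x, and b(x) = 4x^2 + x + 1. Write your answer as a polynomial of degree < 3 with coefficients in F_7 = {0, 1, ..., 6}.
a · b ≡ 5x^2 + 3x + 5 (mod f(x))

Multiply in F_7[x]: a(x)·b(x) = (6x)·(4x^2 + x + 1) = 3x^3 + 6x^2 + 6x. This has degree ≥ 3, so divide by f(x) over F_7: 3x^3 + 6x^2 + 6x = (3)·(x^3 + 5x^2 + x + 3) + (5x^2 + 3x + 5). Hence a·b ≡ 5x^2 + 3x + 5 (mod f). (F_7[x]/(f) is a field with 7^3 = 343 elements since f is irreducible of degree 3.)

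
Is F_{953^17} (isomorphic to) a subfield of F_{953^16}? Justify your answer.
No: F_{953^17} is not a subfield of F_{953^16}

F_{p^m} embeds in F_{p^n} iff m | n. Here 17 ∤ 16 (since 16 = 0·17 + 16 with remainder 16 ≠ 0), so F_{953^17} is not a subfield of F_{953^16}. Equivalently: if it were, the tower law would give 17 = [F_{953^17}:F_953] dividing [F_{953^16}:F_953] = 16, contradiction.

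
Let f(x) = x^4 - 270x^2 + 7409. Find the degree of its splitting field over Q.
[K : Q] = 4

Solving the quadratic in x^2: x^2 = (270 ± √(270^2 - 4·7409))/2 = (270 ± √43264)/2 = (270 ± 208)/2, giving x^2 = 239 or x^2 = 31. So f(x) = (x^2 - 239)(x^2 - 31) and the roots of f are ±√239, ±√31. Hence the splitting field is K = Q(√239, √31). Since 239 and 31 are distinct squarefree integers > 1, their product 7409 is not a perfect square, so √31 ∉ Q(√239). By the tower law [K:Q] = [Q(√239,√31):Q(√239)] · [Q(√239):Q] = 2 · 2 = 4.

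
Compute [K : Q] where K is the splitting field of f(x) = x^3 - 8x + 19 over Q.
[K : Q] = 6

By the rational root test, any rational root of the monic integer polynomial f(x) = x^3 - 8x + 19 must be an integer dividing the constant term 19, i.e. one of ±{1, 19}. Evaluating: f(1) = 12, f(-1) = 26, f(19) = 6726, f(-19) = -6688; none is 0, so f has no rational root and is therefore irreducible over Q (a cubic with no linear factor over a field is irreducible). For an irreducible cubic, the Galois group is A_3 or S_3 according as the discriminant disc(f) = -4a^3 - 27b^2 = -4·(-8)^3 - 27·(19)^2 = -7699 is or is not a square in Q. Here disc(f) = -7699 is not a perfect square in Q, so the Galois group of f over Q is not contained in A_3 and must be all of S_3. The splitting field has degree |S_3| = 6 over Q, so [K : Q] = 6.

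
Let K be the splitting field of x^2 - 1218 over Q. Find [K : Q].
[K : Q] = 2

f(x) = x^2 - 1218 factors as (x - √1218)(x + √1218). The splitting field is K = Q(√1218). Since 1218 is squarefree and > 1, it is not a perfect square, so x^2 - 1218 is irreducible over Q and [Q(√1218) : Q] = 2. Hence [K : Q] = 2.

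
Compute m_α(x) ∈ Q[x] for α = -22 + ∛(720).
m_α(x) = x^3 + 66x^2 + 1452x + 9928

Set β = α + 22 = ∛(720), so β^3 = 720. Then (α + 22)^3 - 720 = 0, i.e. α is a root of g(x) = (x + 22)^3 - 720 = x^3 + 66x^2 + 1452x + 9928. Since g(x) = h(x + 22) where h(x) = x^3 - 720, and h is irreducible over Q (because 720 is not a perfect cube, so h has no rational root, and a monic cubic with no rational root is irreducible), g is also irreducible (irreducibility is preserved under the substitution x → x + 22). Hence m_α(x) = x^3 + 66x^2 + 1452x + 9928.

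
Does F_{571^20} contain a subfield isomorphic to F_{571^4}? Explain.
Yes: F_{571^4} is a subfield of F_{571^20}

F_{p^m} embeds in F_{p^n} iff m | n (since F_{p^n} is the splitting field of x^(p^n) - x, and F_{p^m} ⊂ F_{p^n} forces p^n to be a power of p^m, i.e. m | n; conversely if m | n then every root of x^(p^m) - x is a root of x^(p^n) - x). Here 4 | 20 (since 20 = 5·4), so F_{571^4} is a subfield of F_{571^20}, and [F_{571^20} : F_{571^4}] = 20/4 = 5.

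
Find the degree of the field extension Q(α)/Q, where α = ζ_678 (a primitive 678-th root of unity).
[Q(α):Q] = 224

The minimal polynomial of ζ_678 over Q is the 678-th cyclotomic polynomial Φ_678(x), which is irreducible over Q and has degree φ(678) = 224. Hence [Q(α):Q] = φ(678) = 224.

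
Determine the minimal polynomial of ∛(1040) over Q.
m_α(x) = x^3 - 1040

α satisfies α^3 = 1040, so x^3 - 1040 annihilates α. By the rational root test, a rational root p/q (in lowest terms) of x^3 - 1040 would satisfy p^3 = 1040 q^3, forcing q = 1 and p^3 = 1040; but 1040 is not a perfect cube, contradiction. A monic cubic over Q with no rational root is irreducible (any nontrivial factorization would include a linear factor). Hence x^3 - 1040 is the minimal polynomial of α, and in particular [Q(α):Q] = 3.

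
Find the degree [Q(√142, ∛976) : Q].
[Q(√142, ∛976) : Q] = 6

Let L = Q(√142, ∛976). Since Q(√142) ⊂ L and [Q(√142):Q] = 2, the tower law gives 2 | [L:Q]. Likewise Q(∛976) ⊂ L with [Q(∛976):Q] = 3 (because 976 is not a perfect cube), so 3 | [L:Q]. As gcd(2,3) = 1, [L:Q] is divisible by 6. Conversely L is generated over Q by √142 and ∛976, so [L:Q] ≤ 2·3 = 6. Therefore [Q(√142, ∛976) : Q] = 6.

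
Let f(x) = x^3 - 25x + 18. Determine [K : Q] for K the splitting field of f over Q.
[K : Q] = 6

By the rational root test, any rational root of the monic integer polynomial f(x) = x^3 - 25x + 18 must be an integer dividing the constant term 18, i.e. one of ±{1, 2, 3, 6, 9, 18}. Evaluating: f(1) = -6, f(-1) = 42, f(2) = -24, f(-2) = 60, f(3) = -30, f(-3) = 66, f(6) = 84, f(-6) = -48, f(9) = 522, f(-9) = -486, f(18) = 5400, f(-18) = -5364; none is 0, so f has no rational root and is therefore irreducible over Q (a cubic with no linear factor over a field is irreducible). For an irreducible cubic, the Galois group is A_3 or S_3 according as the discriminant disc(f) = -4a^3 - 27b^2 = -4·(-25)^3 - 27·(18)^2 = 53752 is or is not a square in Q. Here disc(f) = 53752 is not a perfect square in Q, so the Galois group of f over Q is not contained in A_3 and must be all of S_3. The splitting field has degree |S_3| = 6 over Q, so [K : Q] = 6.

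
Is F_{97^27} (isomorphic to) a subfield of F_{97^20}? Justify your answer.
No: F_{97^27} is not a subfield of F_{97^20}

F_{p^m} embeds in F_{p^n} iff m | n. Here 27 ∤ 20 (since 20 = 0·27 + 20 with remainder 20 ≠ 0), so F_{97^27} is not a subfield of F_{97^20}. Equivalently: if it were, the tower law would give 27 = [F_{97^27}:F_97] dividing [F_{97^20}:F_97] = 20, contradiction.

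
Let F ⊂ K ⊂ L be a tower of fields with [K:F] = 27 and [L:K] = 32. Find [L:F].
[L:F] = 864

The tower law says that for any tower of field extensions F ⊂ K ⊂ L with finite degrees, [L:F] = [L:K] · [K:F]. Here this gives [L:F] = 32 · 27 = 864.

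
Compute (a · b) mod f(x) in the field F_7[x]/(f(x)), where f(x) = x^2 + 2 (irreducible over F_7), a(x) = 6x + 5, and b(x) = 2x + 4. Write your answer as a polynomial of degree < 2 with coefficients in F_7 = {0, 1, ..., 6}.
a · b ≡ 6x + 3 (mod f(x))

Multiply in F_7[x]: a(x)·b(x) = (6x + 5)·(2x + 4) = 5x^2 + 6x + 6. This has degree ≥ 2, so divide by f(x) over F_7: 5x^2 + 6x + 6 = (5)·(x^2 + 2) + (6x + 3). Hence a·b ≡ 6x + 3 (mod f). (F_7[x]/(f) is a field with 7^2 = 49 elements since f is irreducible of degree 2.)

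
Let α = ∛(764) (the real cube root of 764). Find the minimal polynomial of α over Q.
m_α(x) = x^3 - 764

α satisfies α^3 = 764, so x^3 - 764 annihilates α. By the rational root test, a rational root p/q (in lowest terms) of x^3 - 764 would satisfy p^3 = 764 q^3, forcing q = 1 and p^3 = 764; but 764 is not a perfect cube, contradiction. A monic cubic over Q with no rational root is irreducible (any nontrivial factorization would include a linear factor). Hence x^3 - 764 is the minimal polynomial of α, and in particular [Q(α):Q] = 3.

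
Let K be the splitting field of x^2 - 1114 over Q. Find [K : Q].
[K : Q] = 2

f(x) = x^2 - 1114 factors as (x - √1114)(x + √1114). The splitting field is K = Q(√1114). Since 1114 is squarefree and > 1, it is not a perfect square, so x^2 - 1114 is irreducible over Q and [Q(√1114) : Q] = 2. Hence [K : Q] = 2.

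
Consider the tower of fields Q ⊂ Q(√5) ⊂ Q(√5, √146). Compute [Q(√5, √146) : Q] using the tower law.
[Q(√5, √146) : Q] = 4

[Q(√5):Q] = 2 (min poly x^2 - 5, irreducible since 5 is squarefree > 1). For the top step, suppose √146 ∈ Q(√5), say √146 = c + d√5 with c, d ∈ Q. Squaring: 146 = c^2 + 5d^2 + 2cd√5. Since √5 ∉ Q this forces 2cd = 0. If d = 0 then √146 = c ∈ Q, contradicting 146 squarefree > 1. If c = 0 then 146 = 5d^2, so 5·146 = (5d)^2 is a perfect square in Q — but 5·146 = 730 is not a perfect square (since 5 and 146 are distinct squarefree integers). Contradiction. Hence √146 ∉ Q(√5), so x^2 - 146 stays irreducible over Q(√5) and [Q(√5, √146) : Q(√5)] = 2. By the tower law, [Q(√5, √146) : Q] = 2 · 2 = 4.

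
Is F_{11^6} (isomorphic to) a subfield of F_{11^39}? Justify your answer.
No: F_{11^6} is not a subfield of F_{11^39}

F_{p^m} embeds in F_{p^n} iff m | n. Here 6 ∤ 39 (since 39 = 6·6 + 3 with remainder 3 ≠ 0), so F_{11^6} is not a subfield of F_{11^39}. Equivalently: if it were, the tower law would give 6 = [F_{11^6}:F_11] dividing [F_{11^39}:F_11] = 39, contradiction.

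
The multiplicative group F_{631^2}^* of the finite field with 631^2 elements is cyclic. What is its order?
|F_{631^2}^*| = 398160

F_{631^2} has 631^2 = 398161 elements; its multiplicative group consists of all nonzero elements, so |F_{631^2}^*| = 398161 - 1 = 398160. (It is cyclic since any finite subgroup of the multiplicative group of a field is cyclic.)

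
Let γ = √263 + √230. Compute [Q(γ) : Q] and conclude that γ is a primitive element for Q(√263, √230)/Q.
[Q(γ) : Q] = 4 (equivalently, Q(γ) = Q(√263, √230))

Obviously Q(γ) ⊆ Q(√263, √230), and [Q(√263, √230):Q] = 4 (since 263, 230 are distinct squarefree integers > 1 with 60490 not a perfect square). To show equality we compute the minimal polynomial of γ. From γ = √263 + √230: γ^2 = 263 + 2√(60490) + 230 = 493 + 2√(60490), so γ^2 - 493 = 2√(60490); squaring, (γ^2 - 493)^2 = 4·60490, i.e. γ^4 - 986γ^2 + 243049 - 241960 = 0, i.e. γ^4 - 986γ^2 + 1089 = 0. So γ is a root of x^4 - 986x^2 + 1089. This polynomial is irreducible over Q: it has no rational root (each ±√263 ± √230 is irrational), and any factorization into two quadratics over Q would force √(60490) ∈ Q (pairing opposite roots) or √263, √230 ∈ Q (other pairings), all impossible. Hence [Q(γ):Q] = 4 = [Q(√263, √230):Q], so Q(γ) = Q(√263, √230).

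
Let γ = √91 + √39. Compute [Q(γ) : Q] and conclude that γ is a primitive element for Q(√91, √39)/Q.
[Q(γ) : Q] = 4 (equivalently, Q(γ) = Q(√91, √39))

Obviously Q(γ) ⊆ Q(√91, √39), and [Q(√91, √39):Q] = 4 (since 91, 39 are distinct squarefree integers > 1 with 3549 not a perfect square). To show equality we compute the minimal polynomial of γ. From γ = √91 + √39: γ^2 = 91 + 2√(3549) + 39 = 130 + 2√(3549), so γ^2 - 130 = 2√(3549); squaring, (γ^2 - 130)^2 = 4·3549, i.e. γ^4 - 260γ^2 + 16900 - 14196 = 0, i.e. γ^4 - 260γ^2 + 2704 = 0. So γ is a root of x^4 - 260x^2 + 2704. This polynomial is irreducible over Q: it has no rational root (each ±√91 ± √39 is irrational), and any factorization into two quadratics over Q would force √(3549) ∈ Q (pairing opposite roots) or √91, √39 ∈ Q (other pairings), all impossible. Hence [Q(γ):Q] = 4 = [Q(√91, √39):Q], so Q(γ) = Q(√91, √39).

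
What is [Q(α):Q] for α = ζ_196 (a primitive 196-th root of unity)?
[Q(α):Q] = 84

The minimal polynomial of ζ_196 over Q is the 196-th cyclotomic polynomial Φ_196(x), which is irreducible over Q and has degree φ(196) = 84. Hence [Q(α):Q] = φ(196) = 84.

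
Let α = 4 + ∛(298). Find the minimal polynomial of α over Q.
m_α(x) = x^3 - 12x^2 + 48x - 362

Set β = α - 4 = ∛(298), so β^3 = 298. Then (α - 4)^3 - 298 = 0, i.e. α is a root of g(x) = (x - 4)^3 - 298 = x^3 - 12x^2 + 48x - 362. Since g(x) = h(x - 4) where h(x) = x^3 - 298, and h is irreducible over Q (because 298 is not a perfect cube, so h has no rational root, and a monic cubic with no rational root is irreducible), g is also irreducible (irreducibility is preserved under the substitution x → x - 4). Hence m_α(x) = x^3 - 12x^2 + 48x - 362.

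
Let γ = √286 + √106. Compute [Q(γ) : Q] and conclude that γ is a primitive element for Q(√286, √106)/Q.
[Q(γ) : Q] = 4 (equivalently, Q(γ) = Q(√286, √106))

Obviously Q(γ) ⊆ Q(√286, √106), and [Q(√286, √106):Q] = 4 (since 286, 106 are distinct squarefree integers > 1 with 30316 not a perfect square). To show equality we compute the minimal polynomial of γ. From γ = √286 + √106: γ^2 = 286 + 2√(30316) + 106 = 392 + 2√(30316), so γ^2 - 392 = 2√(30316); squaring, (γ^2 - 392)^2 = 4·30316, i.e. γ^4 - 784γ^2 + 153664 - 121264 = 0, i.e. γ^4 - 784γ^2 + 32400 = 0. So γ is a root of x^4 - 784x^2 + 32400. This polynomial is irreducible over Q: it has no rational root (each ±√286 ± √106 is irrational), and any factorization into two quadratics over Q would force √(30316) ∈ Q (pairing opposite roots) or √286, √106 ∈ Q (other pairings), all impossible. Hence [Q(γ):Q] = 4 = [Q(√286, √106):Q], so Q(γ) = Q(√286, √106).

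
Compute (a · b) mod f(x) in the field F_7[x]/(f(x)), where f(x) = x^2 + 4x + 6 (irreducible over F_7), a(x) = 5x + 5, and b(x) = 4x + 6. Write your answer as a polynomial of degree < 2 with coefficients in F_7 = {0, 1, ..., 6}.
a · b ≡ 5x + 1 (mod f(x))

Multiply in F_7[x]: a(x)·b(x) = (5x + 5)·(4x + 6) = 6x^2 + x + 2. This has degree ≥ 2, so divide by f(x) over F_7: 6x^2 + x + 2 = (6)·(x^2 + 4x + 6) + (5x + 1). Hence a·b ≡ 5x + 1 (mod f). (F_7[x]/(f) is a field with 7^2 = 49 elements since f is irreducible of degree 2.)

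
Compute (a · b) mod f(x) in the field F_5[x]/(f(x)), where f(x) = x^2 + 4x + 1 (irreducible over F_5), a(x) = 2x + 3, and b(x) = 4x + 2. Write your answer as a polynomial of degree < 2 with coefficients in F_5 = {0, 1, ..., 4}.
a · b ≡ 4x + 3 (mod f(x))

Multiply in F_5[x]: a(x)·b(x) = (2x + 3)·(4x + 2) = 3x^2 + x + 1. This has degree ≥ 2, so divide by f(x) over F_5: 3x^2 + x + 1 = (3)·(x^2 + 4x + 1) + (4x + 3). Hence a·b ≡ 4x + 3 (mod f). (F_5[x]/(f) is a field with 5^2 = 25 elements since f is irreducible of degree 2.)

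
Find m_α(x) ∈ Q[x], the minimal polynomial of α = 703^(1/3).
m_α(x) = x^3 - 703

α satisfies α^3 = 703, so x^3 - 703 annihilates α. By the rational root test, a rational root p/q (in lowest terms) of x^3 - 703 would satisfy p^3 = 703 q^3, forcing q = 1 and p^3 = 703; but 703 is not a perfect cube, contradiction. A monic cubic over Q with no rational root is irreducible (any nontrivial factorization would include a linear factor). Hence x^3 - 703 is the minimal polynomial of α, and in particular [Q(α):Q] = 3.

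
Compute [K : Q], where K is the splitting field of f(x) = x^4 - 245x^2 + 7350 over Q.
[K : Q] = 4

Solving the quadratic in x^2: x^2 = (245 ± √(245^2 - 4·7350))/2 = (245 ± √30625)/2 = (245 ± 175)/2, giving x^2 = 35 or x^2 = 210. So f(x) = (x^2 - 35)(x^2 - 210) and the roots of f are ±√35, ±√210. Hence the splitting field is K = Q(√35, √210). Since 35 and 210 are distinct squarefree integers > 1, their product 7350 is not a perfect square, so √210 ∉ Q(√35). By the tower law [K:Q] = [Q(√35,√210):Q(√35)] · [Q(√35):Q] = 2 · 2 = 4.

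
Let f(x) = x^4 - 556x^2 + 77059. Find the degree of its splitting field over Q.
[K : Q] = 4

Solving the quadratic in x^2: x^2 = (556 ± √(556^2 - 4·77059))/2 = (556 ± √900)/2 = (556 ± 30)/2, giving x^2 = 293 or x^2 = 263. So f(x) = (x^2 - 293)(x^2 - 263) and the roots of f are ±√293, ±√263. Hence the splitting field is K = Q(√293, √263). Since 293 and 263 are distinct squarefree integers > 1, their product 77059 is not a perfect square, so √263 ∉ Q(√293). By the tower law [K:Q] = [Q(√293,√263):Q(√293)] · [Q(√293):Q] = 2 · 2 = 4.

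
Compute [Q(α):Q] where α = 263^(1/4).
[Q(α):Q] = 4

α is a root of x^4 - 263. By Eisenstein's criterion at the prime p = 263 (which divides the constant term 263 but p^2 = 69169 does not, since 263 is squarefree), x^4 - 263 is irreducible over Q. Hence [Q(α):Q] = 4.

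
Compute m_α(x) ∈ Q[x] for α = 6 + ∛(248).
m_α(x) = x^3 - 18x^2 + 108x - 464

Set β = α - 6 = ∛(248), so β^3 = 248. Then (α - 6)^3 - 248 = 0, i.e. α is a root of g(x) = (x - 6)^3 - 248 = x^3 - 18x^2 + 108x - 464. Since g(x) = h(x - 6) where h(x) = x^3 - 248, and h is irreducible over Q (because 248 is not a perfect cube, so h has no rational root, and a monic cubic with no rational root is irreducible), g is also irreducible (irreducibility is preserved under the substitution x → x - 6). Hence m_α(x) = x^3 - 18x^2 + 108x - 464.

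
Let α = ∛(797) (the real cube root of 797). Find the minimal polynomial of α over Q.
m_α(x) = x^3 - 797

α satisfies α^3 = 797, so x^3 - 797 annihilates α. By the rational root test, a rational root p/q (in lowest terms) of x^3 - 797 would satisfy p^3 = 797 q^3, forcing q = 1 and p^3 = 797; but 797 is not a perfect cube, contradiction. A monic cubic over Q with no rational root is irreducible (any nontrivial factorization would include a linear factor). Hence x^3 - 797 is the minimal polynomial of α, and in particular [Q(α):Q] = 3.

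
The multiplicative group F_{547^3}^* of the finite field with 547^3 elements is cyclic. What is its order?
|F_{547^3}^*| = 163667322

F_{547^3} has 547^3 = 163667323 elements; its multiplicative group consists of all nonzero elements, so |F_{547^3}^*| = 163667323 - 1 = 163667322. (It is cyclic since any finite subgroup of the multiplicative group of a field is cyclic.)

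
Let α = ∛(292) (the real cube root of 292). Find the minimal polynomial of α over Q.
m_α(x) = x^3 - 292

α satisfies α^3 = 292, so x^3 - 292 annihilates α. By the rational root test, a rational root p/q (in lowest terms) of x^3 - 292 would satisfy p^3 = 292 q^3, forcing q = 1 and p^3 = 292; but 292 is not a perfect cube, contradiction. A monic cubic over Q with no rational root is irreducible (any nontrivial factorization would include a linear factor). Hence x^3 - 292 is the minimal polynomial of α, and in particular [Q(α):Q] = 3.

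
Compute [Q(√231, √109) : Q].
[Q(√231, √109) : Q] = 4

[Q(√231):Q] = 2 (min poly x^2 - 231, irreducible since 231 is squarefree > 1). For the top step, suppose √109 ∈ Q(√231), say √109 = c + d√231 with c, d ∈ Q. Squaring: 109 = c^2 + 231d^2 + 2cd√231. Since √231 ∉ Q this forces 2cd = 0. If d = 0 then √109 = c ∈ Q, contradicting 109 squarefree > 1. If c = 0 then 109 = 231d^2, so 231·109 = (231d)^2 is a perfect square in Q — but 231·109 = 25179 is not a perfect square (since 231 and 109 are distinct squarefree integers). Contradiction. Hence √109 ∉ Q(√231), so x^2 - 109 stays irreducible over Q(√231) and [Q(√231, √109) : Q(√231)] = 2. By the tower law, [Q(√231, √109) : Q] = 2 · 2 = 4.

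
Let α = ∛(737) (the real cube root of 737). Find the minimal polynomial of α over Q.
m_α(x) = x^3 - 737

α satisfies α^3 = 737, so x^3 - 737 annihilates α. By the rational root test, a rational root p/q (in lowest terms) of x^3 - 737 would satisfy p^3 = 737 q^3, forcing q = 1 and p^3 = 737; but 737 is not a perfect cube, contradiction. A monic cubic over Q with no rational root is irreducible (any nontrivial factorization would include a linear factor). Hence x^3 - 737 is the minimal polynomial of α, and in particular [Q(α):Q] = 3.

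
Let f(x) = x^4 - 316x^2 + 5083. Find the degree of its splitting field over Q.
[K : Q] = 4

Solving the quadratic in x^2: x^2 = (316 ± √(316^2 - 4·5083))/2 = (316 ± √79524)/2 = (316 ± 282)/2, giving x^2 = 17 or x^2 = 299. So f(x) = (x^2 - 17)(x^2 - 299) and the roots of f are ±√17, ±√299. Hence the splitting field is K = Q(√17, √299). Since 17 and 299 are distinct squarefree integers > 1, their product 5083 is not a perfect square, so √299 ∉ Q(√17). By the tower law [K:Q] = [Q(√17,√299):Q(√17)] · [Q(√17):Q] = 2 · 2 = 4.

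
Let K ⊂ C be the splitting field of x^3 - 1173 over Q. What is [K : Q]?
[K : Q] = 6

The roots of x^3 - 1173 are ∛1173, ω∛1173, ω^2∛1173 where ω = e^(2πi/3) is a primitive cube root of unity, so K = Q(∛1173, ω). Now [Q(∛1173):Q] = 3 (since 1173 is not a perfect cube, x^3 - 1173 is irreducible) and [Q(ω):Q] = 2. Both 2 and 3 divide [K:Q], and [K:Q] ≤ 3·2 = 6, so [K:Q] = 6. (Equivalently: Q(∛1173) ⊂ R but ω ∉ R, so [K : Q(∛1173)] = 2.)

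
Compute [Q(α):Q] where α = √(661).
[Q(α):Q] = 2

[Q(α):Q] equals the degree of the minimal polynomial of α. Here α^2 = 661 and x^2 - 661 is irreducible (d = 661 is squarefree, ≠ 1, hence not a square), so deg(m_α) = 2. Thus [Q(α):Q] = 2.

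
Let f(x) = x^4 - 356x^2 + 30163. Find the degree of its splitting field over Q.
[K : Q] = 4

Solving the quadratic in x^2: x^2 = (356 ± √(356^2 - 4·30163))/2 = (356 ± √6084)/2 = (356 ± 78)/2, giving x^2 = 139 or x^2 = 217. So f(x) = (x^2 - 139)(x^2 - 217) and the roots of f are ±√139, ±√217. Hence the splitting field is K = Q(√139, √217). Since 139 and 217 are distinct squarefree integers > 1, their product 30163 is not a perfect square, so √217 ∉ Q(√139). By the tower law [K:Q] = [Q(√139,√217):Q(√139)] · [Q(√139):Q] = 2 · 2 = 4.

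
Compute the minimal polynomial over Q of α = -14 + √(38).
m_α(x) = x^2 + 28x + 158

From α + 14 = √(38), squaring gives (α + 14)^2 = 38, i.e. α^2 + 28α + 196 = 38, so α^2 + 28α + 158 = 0. The discriminant of x^2 + 28x + 158 is (28)^2 - 4·(158) = 784 - 632 = 152, and 4·(38) is not a perfect square in Q since 38 is squarefree and ≠ 1. Hence x^2 + 28x + 158 is irreducible over Q and is the minimal polynomial of α.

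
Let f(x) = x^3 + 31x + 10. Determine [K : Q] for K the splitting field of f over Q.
[K : Q] = 6

By the rational root test, any rational root of the monic integer polynomial f(x) = x^3 + 31x + 10 must be an integer dividing the constant term 10, i.e. one of ±{1, 2, 5, 10}. Evaluating: f(1) = 42, f(-1) = -22, f(2) = 80, f(-2) = -60, f(5) = 290, f(-5) = -270, f(10) = 1320, f(-10) = -1300; none is 0, so f has no rational root and is therefore irreducible over Q (a cubic with no linear factor over a field is irreducible). For an irreducible cubic, the Galois group is A_3 or S_3 according as the discriminant disc(f) = -4a^3 - 27b^2 = -4·(31)^3 - 27·(10)^2 = -121864 is or is not a square in Q. Here disc(f) = -121864 is not a perfect square in Q, so the Galois group of f over Q is not contained in A_3 and must be all of S_3. The splitting field has degree |S_3| = 6 over Q, so [K : Q] = 6.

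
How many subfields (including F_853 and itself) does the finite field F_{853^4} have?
F_{853^4} has 3 subfields

The subfields of F_{p^n} are exactly the fields F_{p^d} for d | n (each is the fixed field of the unique index-d subgroup of Gal(F_{p^n}/F_p) ≅ Z/nZ). The divisors of n = 4 are {1, 2, 4}, giving 3 subfields: F_{853^1}, F_{853^2}, F_{853^4}.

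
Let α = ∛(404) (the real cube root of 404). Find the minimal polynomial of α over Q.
m_α(x) = x^3 - 404

α satisfies α^3 = 404, so x^3 - 404 annihilates α. By the rational root test, a rational root p/q (in lowest terms) of x^3 - 404 would satisfy p^3 = 404 q^3, forcing q = 1 and p^3 = 404; but 404 is not a perfect cube, contradiction. A monic cubic over Q with no rational root is irreducible (any nontrivial factorization would include a linear factor). Hence x^3 - 404 is the minimal polynomial of α, and in particular [Q(α):Q] = 3.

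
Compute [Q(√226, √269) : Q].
[Q(√226, √269) : Q] = 4

[Q(√226):Q] = 2 (min poly x^2 - 226, irreducible since 226 is squarefree > 1). For the top step, suppose √269 ∈ Q(√226), say √269 = c + d√226 with c, d ∈ Q. Squaring: 269 = c^2 + 226d^2 + 2cd√226. Since √226 ∉ Q this forces 2cd = 0. If d = 0 then √269 = c ∈ Q, contradicting 269 squarefree > 1. If c = 0 then 269 = 226d^2, so 226·269 = (226d)^2 is a perfect square in Q — but 226·269 = 60794 is not a perfect square (since 226 and 269 are distinct squarefree integers). Contradiction. Hence √269 ∉ Q(√226), so x^2 - 269 stays irreducible over Q(√226) and [Q(√226, √269) : Q(√226)] = 2. By the tower law, [Q(√226, √269) : Q] = 2 · 2 = 4.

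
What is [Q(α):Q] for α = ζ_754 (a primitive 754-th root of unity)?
[Q(α):Q] = 336

The minimal polynomial of ζ_754 over Q is the 754-th cyclotomic polynomial Φ_754(x), which is irreducible over Q and has degree φ(754) = 336. Hence [Q(α):Q] = φ(754) = 336.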